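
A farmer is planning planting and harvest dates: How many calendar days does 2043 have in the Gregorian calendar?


Year: 2043
Check leap year rules:
Divisible by 4? No
2043 is not a leap year
Days: 365

365


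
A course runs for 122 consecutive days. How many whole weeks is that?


Total days: 122
Days per week: 7
Division: 122 / 7 = 17 remainder 3
Complete weeks: 17
Remaining days: 3

17


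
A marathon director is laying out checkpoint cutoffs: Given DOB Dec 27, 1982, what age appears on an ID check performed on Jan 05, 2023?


Birth: 1982-12-27
Reference: 2023-01-05
Year difference: 2023 - 1982 = 41
Has birthday (12-27) occurred by 01-05? No
Birthday not yet reached this year -> subtract 1
Age in full years: 40

40


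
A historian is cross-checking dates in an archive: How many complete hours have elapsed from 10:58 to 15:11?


Start: 10:58
End: 15:11
Hour difference: 15 - 10 = 5 hours
Minute difference: 11 - 58 = -47 minutes
Total minutes: 253
Complete hours: 253 / 60 = 4 (remainder 13)

4


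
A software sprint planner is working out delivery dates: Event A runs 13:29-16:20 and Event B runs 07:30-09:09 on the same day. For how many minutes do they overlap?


Interval A: [809, 980] minutes from midnight
Interval B: [450, 549] minutes from midnight
Overlap start = max(809, 450) = 809
Overlap end = min(980, 549) = 549
End <= start, so the intervals do not overlap: 0 minutes

0


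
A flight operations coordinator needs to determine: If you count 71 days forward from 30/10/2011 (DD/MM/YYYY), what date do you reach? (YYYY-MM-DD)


Start: 2011-10-30
Adding 71 days
Days remaining in October: 1
After October: 70 days still to add
November 2011: 30 days, 40 remaining
December 2011: 31 days, 9 remaining
January 2012 has 31 days, need 9
Result: 2012-01-09

2012-01-09


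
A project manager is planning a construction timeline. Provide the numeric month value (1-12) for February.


Calendar month order:
1. January
2. February <--
3. March
February is month number 2

2


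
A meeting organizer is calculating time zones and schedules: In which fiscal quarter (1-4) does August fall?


Month: August (month 8)
Q1: January-March (months 1-3)
Q2: April-June (months 4-6)
Q3: July-September (months 7-9)
Q4: October-December (months 10-12)
Month 8 falls in Q3

3


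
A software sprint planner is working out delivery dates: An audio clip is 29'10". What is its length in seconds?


Minutes: 29
Seconds: 10
Convert minutes to seconds: 29 x 60 = 1740
Add remaining seconds: 1740 + 10 = 1750

1750


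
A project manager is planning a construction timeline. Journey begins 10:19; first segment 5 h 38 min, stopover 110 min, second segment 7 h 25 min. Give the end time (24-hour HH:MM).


Depart: 10:19
Leg 1: +338 min -> 15:57
Layover: +110 min -> 17:47
Leg 2: +445 min -> 01:12
Total travel: 893 minutes = 14h 53m
Arrival: 01:12

01:12


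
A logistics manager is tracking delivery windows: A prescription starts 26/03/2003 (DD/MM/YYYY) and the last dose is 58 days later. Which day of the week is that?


Start: 2003-03-26 (Wednesday)
Step 1 - find target date: add 58 days
  2003-03-26 + 58 days = 2003-05-23
Step 2 - day of week:
  58 mod 7 = 2
  Wednesday + 2 days -> Friday
Result: Friday (2003-05-23)

Friday


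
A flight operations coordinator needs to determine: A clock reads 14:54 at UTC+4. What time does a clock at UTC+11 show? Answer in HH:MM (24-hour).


Local time: 14:54 at UTC+4 (offset 4h)
Target zone: UTC+11 (offset 11h)
Difference: 11 - (4) = 7 hours
Calculation: 14 + (7) = 21
Result: 21:54

21:54


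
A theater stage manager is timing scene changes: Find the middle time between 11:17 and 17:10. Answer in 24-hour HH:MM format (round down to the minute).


Start time: 11:17 = 677 minutes from midnight
End time: 17:10 = 1030 minutes from midnight
Sum: 677 + 1030 = 1707
Midpoint: 1707 / 2 = 853 minutes
Convert: 853 / 60 = 14 hours, 13 minutes
Result: 14:13

14:13


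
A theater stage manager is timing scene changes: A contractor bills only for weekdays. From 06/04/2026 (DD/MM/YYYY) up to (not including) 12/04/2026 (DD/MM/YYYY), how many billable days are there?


Start: 2026-04-06 (Monday)
End (exclusive): 2026-04-12 (Sunday)
Total calendar days: 6
Full weeks: 6 // 7 = 0 -> 0 weekdays
Remaining 6 days starting on Monday:
  Mon(w), Tue(w), Wed(w), Thu(w), Fri(w), Sat(-) -> 5 weekdays
Total business days: 0 + 5 = 5

5


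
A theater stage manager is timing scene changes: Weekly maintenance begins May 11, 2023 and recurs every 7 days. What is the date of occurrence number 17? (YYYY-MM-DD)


First occurrence: 2023-05-11 (occurrence 1)
Each occurrence is 7 days after the previous.
Occurrence 17 is 16 weeks after the first.
16 weeks = 112 days
2023-05-11 + 112 days = 2023-08-31

2023-08-31


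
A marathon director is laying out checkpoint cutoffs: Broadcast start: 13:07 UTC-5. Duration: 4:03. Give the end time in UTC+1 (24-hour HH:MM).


Start: 13:07 in UTC-5
Step 1 - add duration:
  minutes: 7 + 3 = 10
  hours: 13 + 4 + 0 = 17
  end in UTC-5: 17:10
Step 2 - convert UTC-5 -> UTC+1:
  offset difference: 1 - (-5) = 6 hours
  17 + (6) = 23 -> mod 24 = 23
Result: 23:10 in UTC+1

23:10


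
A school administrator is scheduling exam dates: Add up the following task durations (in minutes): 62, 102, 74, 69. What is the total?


Durations: 62, 102, 74, 69
Running sum: 62
+ 102 = 164
+ 74 = 238
+ 69 = 307
Total duration: 307 minutes
That is 5 hours and 7 minutes

307


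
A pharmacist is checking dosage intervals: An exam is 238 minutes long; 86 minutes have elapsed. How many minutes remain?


Total budget: 238 minutes
Time used: 86 minutes
Remaining: 238 - 86 = 152 minutes
Percent used: 36.1%
Percent remaining: 63.9%

152


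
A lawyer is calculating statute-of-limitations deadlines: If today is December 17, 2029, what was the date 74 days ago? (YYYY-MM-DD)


Start: 2029-12-17
Subtracting 74 days
Days already passed in December: 17
After going back through December: 57 more days to subtract
November 2029: 30 days, 27 remaining
October 2029 has 31 days, need 27
Result: 2029-10-04

2029-10-04


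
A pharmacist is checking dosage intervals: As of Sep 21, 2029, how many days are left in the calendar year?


Start: September 21, 2029
End: December 31, 2029
Days left in September: 9
October: 31
November: 30
December: 31
Sum of remaining months: 92
Total: 9 + 92 = 101

101


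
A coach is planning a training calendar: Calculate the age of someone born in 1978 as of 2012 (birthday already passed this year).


Birth year: 1978
Current year: 2012
Age = current year - birth year
Age = 2012 - 1978 = 34

34


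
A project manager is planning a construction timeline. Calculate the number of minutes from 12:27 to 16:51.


Start time: 12:27 = 747 minutes from midnight
End time: 16:51 = 1011 minutes from midnight
Difference: 1011 - 747 = 264 minutes
That is 4 hours and 24 minutes

264


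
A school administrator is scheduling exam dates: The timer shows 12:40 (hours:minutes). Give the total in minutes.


Hours: 12
Minutes: 40
Convert hours to minutes: 12 x 60 = 720
Add remaining minutes: 720 + 40 = 760

760


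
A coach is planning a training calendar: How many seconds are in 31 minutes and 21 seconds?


Minutes: 31
Extra seconds: 21
Seconds per minute: 60
Minutes to seconds: 31 x 60 = 1860
Total: 1860 + 21 = 1881

1881


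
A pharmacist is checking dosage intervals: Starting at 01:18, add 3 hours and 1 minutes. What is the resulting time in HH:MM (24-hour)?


Start time: 01:18
Adding: 3 hours 1 minutes
Minutes: 18 + 1 = 19
Hours: 1 + 3 + 0 = 4
Result: 04:19

04:19


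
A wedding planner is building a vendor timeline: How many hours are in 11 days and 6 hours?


Days: 11
Extra hours: 6
Hours per day: 24
Days to hours: 11 x 24 = 264
Total: 264 + 6 = 270

270


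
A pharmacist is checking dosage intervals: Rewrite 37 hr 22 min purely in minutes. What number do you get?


Hours: 37
Extra minutes: 22
Minutes per hour: 60
Hours to minutes: 37 x 60 = 2220
Total: 2220 + 22 = 2242

2242


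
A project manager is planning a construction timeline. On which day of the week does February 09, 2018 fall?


Date: 2018-02-09
January 1, 2018 is a Monday
Day of year: 40
Offset from Jan 1: 39 days
39 mod 7 = 4
Result: Friday

Friday


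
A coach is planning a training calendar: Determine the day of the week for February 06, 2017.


Date: 2017-02-06
January 1, 2017 is a Sunday
Day of year: 37
Offset from Jan 1: 36 days
36 mod 7 = 1
Result: Monday

Monday


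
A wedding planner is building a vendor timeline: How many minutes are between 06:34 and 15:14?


Start time: 06:34 = 394 minutes from midnight
End time: 15:14 = 914 minutes from midnight
Difference: 914 - 394 = 520 minutes
That is 8 hours and 40 minutes

520


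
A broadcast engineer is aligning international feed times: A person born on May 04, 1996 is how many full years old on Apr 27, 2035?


Birth: 1996-05-04
Reference: 2035-04-27
Year difference: 2035 - 1996 = 39
Has birthday (05-04) occurred by 04-27? No
Birthday not yet reached this year -> subtract 1
Age in full years: 38

38


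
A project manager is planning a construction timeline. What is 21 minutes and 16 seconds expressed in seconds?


Minutes: 21
Extra seconds: 16
Seconds per minute: 60
Minutes to seconds: 21 x 60 = 1260
Total: 1260 + 16 = 1276

1276


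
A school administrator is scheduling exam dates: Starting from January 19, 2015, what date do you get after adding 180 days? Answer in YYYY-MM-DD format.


Start: 2015-01-19
Adding 180 days
Days remaining in January: 12
After January: 168 days still to add
February 2015: 28 days, 140 remaining
March 2015: 31 days, 109 remaining
April 2015: 30 days, 79 remaining
May 2015: 31 days, 48 remaining
Result: 2015-07-18

2015-07-18


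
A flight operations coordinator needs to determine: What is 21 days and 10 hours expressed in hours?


Days: 21
Extra hours: 10
Hours per day: 24
Days to hours: 21 x 24 = 504
Total: 504 + 10 = 514

514


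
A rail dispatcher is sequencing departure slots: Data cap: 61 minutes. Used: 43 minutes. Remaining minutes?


Total budget: 61 minutes
Time used: 43 minutes
Remaining: 61 - 43 = 18 minutes
Percent used: 70.5%
Percent remaining: 29.5%

18


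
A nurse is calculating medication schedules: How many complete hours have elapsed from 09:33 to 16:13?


Start: 09:33
End: 16:13
Hour difference: 16 - 9 = 7 hours
Minute difference: 13 - 33 = -20 minutes
Total minutes: 400
Complete hours: 400 / 60 = 6 (remainder 40)

6


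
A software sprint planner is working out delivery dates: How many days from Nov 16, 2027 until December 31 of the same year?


Start: November 16, 2027
End: December 31, 2027
Days left in November: 14
December: 31
Sum of remaining months: 31
Total: 14 + 31 = 45

45


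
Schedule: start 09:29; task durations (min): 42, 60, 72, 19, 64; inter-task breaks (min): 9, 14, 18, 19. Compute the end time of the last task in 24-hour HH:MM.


Start: 09:29 = 569 min from midnight
  after task 1 (42 min): 10:11
  after break (9 min): 10:20
  after task 2 (60 min): 11:20
  after break (14 min): 11:34
  after task 3 (72 min): 12:46
  after break (18 min): 13:04
  after task 4 (19 min): 13:23
  after break (19 min): 13:42
  after task 5 (64 min): 14:46
Total elapsed: 317 minutes
End time: 14:46

14:46


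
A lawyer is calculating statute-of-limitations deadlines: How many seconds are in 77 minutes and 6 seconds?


Minutes: 77
Seconds: 6
Convert minutes to seconds: 77 x 60 = 4620
Add remaining seconds: 4620 + 6 = 4626

4626


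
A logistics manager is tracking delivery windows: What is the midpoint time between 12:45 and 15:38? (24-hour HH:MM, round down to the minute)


Start time: 12:45 = 765 minutes from midnight
End time: 15:38 = 938 minutes from midnight
Sum: 765 + 938 = 1703
Midpoint: 1703 / 2 = 851 minutes
Convert: 851 / 60 = 14 hours, 11 minutes
Result: 14:11

14:11


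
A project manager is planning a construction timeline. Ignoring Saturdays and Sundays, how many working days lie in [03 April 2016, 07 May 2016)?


Start: 2016-04-03 (Sunday)
End (exclusive): 2016-05-07 (Saturday)
Total calendar days: 34
Full weeks: 34 // 7 = 4 -> 20 weekdays
Remaining 6 days starting on Sunday:
  Sun(-), Mon(w), Tue(w), Wed(w), Thu(w), Fri(w) -> 5 weekdays
Total business days: 20 + 5 = 25

25


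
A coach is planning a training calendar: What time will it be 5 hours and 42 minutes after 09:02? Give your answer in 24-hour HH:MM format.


Start time: 09:02
Adding: 5 hours 42 minutes
Minutes: 2 + 42 = 44
Hours: 9 + 5 + 0 = 14
Result: 14:44

14:44


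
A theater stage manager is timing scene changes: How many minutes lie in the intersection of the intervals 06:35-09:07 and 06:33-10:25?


Interval A: [395, 547] minutes from midnight
Interval B: [393, 625] minutes from midnight
Overlap start = max(395, 393) = 395
Overlap end = min(547, 625) = 547
Overlap = 547 - 395 = 152 minutes

152


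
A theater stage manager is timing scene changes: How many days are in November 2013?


Month: November
Year: 2013
November is a 30-day month
Total: 30 days

30


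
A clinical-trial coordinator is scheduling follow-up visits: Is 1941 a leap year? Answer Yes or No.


Year: 1941
Divisible by 4? 1941 / 4 = 485.25 -> No
Not divisible by 4, so NOT a leap year

No


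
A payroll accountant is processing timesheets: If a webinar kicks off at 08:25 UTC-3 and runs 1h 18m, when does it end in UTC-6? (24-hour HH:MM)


Start: 08:25 in UTC-3
Step 1 - add duration:
  minutes: 25 + 18 = 43
  hours: 8 + 1 + 0 = 9
  end in UTC-3: 09:43
Step 2 - convert UTC-3 -> UTC-6:
  offset difference: -6 - (-3) = -3 hours
  9 + (-3) = 6 -> mod 24 = 6
Result: 06:43 in UTC-6

06:43


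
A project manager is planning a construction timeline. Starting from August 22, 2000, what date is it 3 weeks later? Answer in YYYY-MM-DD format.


Start: 2000-08-22
Weeks to add: 3
Convert to days: 3 x 7 = 21 days
Add 21 days to 2000-08-22
Result: 2000-09-12

2000-09-12


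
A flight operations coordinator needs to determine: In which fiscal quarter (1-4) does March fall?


Month: March (month 3)
Q1: January-March (months 1-3)
Q2: April-June (months 4-6)
Q3: July-September (months 7-9)
Q4: October-December (months 10-12)
Month 3 falls in Q1

1


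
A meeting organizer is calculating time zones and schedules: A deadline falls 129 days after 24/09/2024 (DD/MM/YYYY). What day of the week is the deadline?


Start: 2024-09-24 (Tuesday)
Step 1 - find target date: add 129 days
  2024-09-24 + 129 days = 2025-01-31
Step 2 - day of week:
  129 mod 7 = 3
  Tuesday + 3 days -> Friday
Result: Friday (2025-01-31)

Friday


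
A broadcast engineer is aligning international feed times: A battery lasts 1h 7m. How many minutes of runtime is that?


Hours: 1
Extra minutes: 7
Minutes per hour: 60
Hours to minutes: 1 x 60 = 60
Total: 60 + 7 = 67

67


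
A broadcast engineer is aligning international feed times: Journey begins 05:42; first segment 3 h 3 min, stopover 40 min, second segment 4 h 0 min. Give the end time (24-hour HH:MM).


Depart: 05:42
Leg 1: +183 min -> 08:45
Layover: +40 min -> 09:25
Leg 2: +240 min -> 13:25
Total travel: 463 minutes = 7h 43m
Arrival: 13:25

13:25


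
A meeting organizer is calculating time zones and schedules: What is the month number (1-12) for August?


Calendar month order:
7. July
8. August <--
9. September
August is month number 8

8


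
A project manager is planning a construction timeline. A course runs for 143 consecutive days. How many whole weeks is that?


Total days: 143
Days per week: 7
Division: 143 / 7 = 20 remainder 3
Complete weeks: 20
Remaining days: 3

20


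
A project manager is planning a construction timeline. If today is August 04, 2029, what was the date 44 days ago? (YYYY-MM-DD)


Start: 2029-08-04
Subtracting 44 days
Days already passed in August: 4
After going back through August: 40 more days to subtract
July 2029: 31 days, 9 remaining
June 2029 has 30 days, need 9
Result: 2029-06-21

2029-06-21


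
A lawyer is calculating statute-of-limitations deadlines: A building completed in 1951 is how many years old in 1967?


Birth year: 1951
Current year: 1967
Age = current year - birth year
Age = 1967 - 1951 = 16

16


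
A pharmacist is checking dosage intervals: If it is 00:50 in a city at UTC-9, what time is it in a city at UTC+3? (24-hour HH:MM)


Local time: 00:50 at UTC-9 (offset -9h)
Target zone: UTC+3 (offset 3h)
Difference: 3 - (-9) = 12 hours
Calculation: 0 + (12) = 12
Result: 12:50

12:50


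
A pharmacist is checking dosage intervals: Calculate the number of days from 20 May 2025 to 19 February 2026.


Start date: 2025-05-20
End date: 2026-02-19
May 2025: +12 days
Jun 2025: +30 days
Jul 2025: +31 days
... (7 more months)
Total: 275 days

275


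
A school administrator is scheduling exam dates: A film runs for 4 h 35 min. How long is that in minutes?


Hours: 4
Minutes: 35
Convert hours to minutes: 4 x 60 = 240
Add remaining minutes: 240 + 35 = 275

275


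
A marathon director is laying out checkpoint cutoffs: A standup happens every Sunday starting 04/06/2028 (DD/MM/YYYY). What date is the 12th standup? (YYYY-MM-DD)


First occurrence: 2028-06-04 (occurrence 1)
Each occurrence is 7 days after the previous.
Occurrence 12 is 11 weeks after the first.
11 weeks = 77 days
2028-06-04 + 77 days = 2028-08-20

2028-08-20


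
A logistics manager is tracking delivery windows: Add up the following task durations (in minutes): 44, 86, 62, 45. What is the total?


Durations: 44, 86, 62, 45
Running sum: 44
+ 86 = 130
+ 62 = 192
+ 45 = 237
Total duration: 237 minutes
That is 3 hours and 57 minutes

237


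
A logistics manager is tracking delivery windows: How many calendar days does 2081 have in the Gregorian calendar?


Year: 2081
Check leap year rules:
Divisible by 4? No
2081 is not a leap year
Days: 365

365


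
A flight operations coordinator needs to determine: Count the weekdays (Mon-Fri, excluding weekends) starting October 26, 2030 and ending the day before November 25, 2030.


Start: 2030-10-26 (Saturday)
End (exclusive): 2030-11-25 (Monday)
Total calendar days: 30
Full weeks: 30 // 7 = 4 -> 20 weekdays
Remaining 2 days starting on Saturday:
  Sat(-), Sun(-) -> 0 weekdays
Total business days: 20 + 0 = 20

20


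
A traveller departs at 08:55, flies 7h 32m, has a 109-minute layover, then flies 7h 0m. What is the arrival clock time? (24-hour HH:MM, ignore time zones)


Depart: 08:55
Leg 1: +452 min -> 16:27
Layover: +109 min -> 18:16
Leg 2: +420 min -> 01:16
Total travel: 981 minutes = 16h 21m
Arrival: 01:16

01:16


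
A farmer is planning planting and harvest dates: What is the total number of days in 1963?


Year: 1963
Check leap year rules:
Divisible by 4? No
1963 is not a leap year
Days: 365

365


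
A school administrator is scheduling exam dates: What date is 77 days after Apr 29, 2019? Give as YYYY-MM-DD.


Start: 2019-04-29
Adding 77 days
Days remaining in April: 1
After April: 76 days still to add
May 2019: 31 days, 45 remaining
June 2019: 30 days, 15 remaining
July 2019 has 31 days, need 15
Result: 2019-07-15

2019-07-15


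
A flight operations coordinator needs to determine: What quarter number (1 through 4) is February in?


Month: February (month 2)
Q1: January-March (months 1-3)
Q2: April-June (months 4-6)
Q3: July-September (months 7-9)
Q4: October-December (months 10-12)
Month 2 falls in Q1

1


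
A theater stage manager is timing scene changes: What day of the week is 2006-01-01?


Date: 2006-01-01
January 1, 2006 is a Sunday
Day of year: 1
Offset from Jan 1: 0 days
0 mod 7 = 0
Result: Sunday

Sunday


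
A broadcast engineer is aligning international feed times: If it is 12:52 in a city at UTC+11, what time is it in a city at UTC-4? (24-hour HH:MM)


Local time: 12:52 at UTC+11 (offset 11h)
Target zone: UTC-4 (offset -4h)
Difference: -4 - (11) = -15 hours
Calculation: 12 + (-15) = -3
Wraparound: (-3) mod 24 = 21
Result: 21:52

21:52


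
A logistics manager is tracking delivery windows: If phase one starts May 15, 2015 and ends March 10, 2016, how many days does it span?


Start date: 2015-05-15
End date: 2016-03-10
May 2015: +17 days
Jun 2015: +30 days
Jul 2015: +31 days
... (8 more months)
Total: 300 days

300


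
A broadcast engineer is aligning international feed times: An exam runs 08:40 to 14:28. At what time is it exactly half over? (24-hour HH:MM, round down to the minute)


Start time: 08:40 = 520 minutes from midnight
End time: 14:28 = 868 minutes from midnight
Sum: 520 + 868 = 1388
Midpoint: 1388 / 2 = 694 minutes
Convert: 694 / 60 = 11 hours, 34 minutes
Result: 11:34

11:34


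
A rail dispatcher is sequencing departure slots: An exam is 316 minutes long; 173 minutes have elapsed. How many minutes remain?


Total budget: 316 minutes
Time used: 173 minutes
Remaining: 316 - 173 = 143 minutes
Percent used: 54.7%
Percent remaining: 45.3%

143


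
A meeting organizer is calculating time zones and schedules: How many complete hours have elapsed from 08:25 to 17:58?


Start: 08:25
End: 17:58
Hour difference: 17 - 8 = 9 hours
Minute difference: 58 - 25 = 33 minutes
Total minutes: 573
Complete hours: 573 / 60 = 9 (remainder 33)

9


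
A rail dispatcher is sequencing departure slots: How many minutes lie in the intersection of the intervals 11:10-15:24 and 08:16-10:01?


Interval A: [670, 924] minutes from midnight
Interval B: [496, 601] minutes from midnight
Overlap start = max(670, 496) = 670
Overlap end = min(924, 601) = 601
End <= start, so the intervals do not overlap: 0 minutes

0


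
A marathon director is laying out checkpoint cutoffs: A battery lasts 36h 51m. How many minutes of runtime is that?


Hours: 36
Extra minutes: 51
Minutes per hour: 60
Hours to minutes: 36 x 60 = 2160
Total: 2160 + 51 = 2211

2211


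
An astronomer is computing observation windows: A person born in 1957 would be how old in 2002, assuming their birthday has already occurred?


Birth year: 1957
Current year: 2002
Age = current year - birth year
Age = 2002 - 1957 = 45

45


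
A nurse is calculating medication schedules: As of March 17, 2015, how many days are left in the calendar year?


Start: March 17, 2015
End: December 31, 2015
Days left in March: 14
April: 30
May: 31
June: 30
July: 31
... plus remaining months
Sum of remaining months: 275
Total: 14 + 275 = 289

289


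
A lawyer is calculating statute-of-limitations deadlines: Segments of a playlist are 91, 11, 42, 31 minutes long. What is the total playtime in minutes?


Durations: 91, 11, 42, 31
Running sum: 91
+ 11 = 102
+ 42 = 144
+ 31 = 175
Total duration: 175 minutes
That is 2 hours and 55 minutes

175


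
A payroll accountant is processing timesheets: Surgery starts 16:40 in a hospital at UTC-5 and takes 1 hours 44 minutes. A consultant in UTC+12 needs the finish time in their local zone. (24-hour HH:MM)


Start: 16:40 in UTC-5
Step 1 - add duration:
  minutes: 40 + 44 = 84 (carry 1h)
  hours: 16 + 1 + 1 = 18
  end in UTC-5: 18:24
Step 2 - convert UTC-5 -> UTC+12:
  offset difference: 12 - (-5) = 17 hours
  18 + (17) = 35 -> mod 24 = 11
Result: 11:24 in UTC+12

11:24


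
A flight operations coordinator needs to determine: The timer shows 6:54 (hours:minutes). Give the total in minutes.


Hours: 6
Minutes: 54
Convert hours to minutes: 6 x 60 = 360
Add remaining minutes: 360 + 54 = 414

414


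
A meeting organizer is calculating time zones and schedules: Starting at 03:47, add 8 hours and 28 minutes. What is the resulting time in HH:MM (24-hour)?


Start time: 03:47
Adding: 8 hours 28 minutes
Minutes: 47 + 28 = 75
Minute overflow: 75 >= 60, so carry 1 hour, minutes = 15
Hours: 3 + 8 + 1 = 12
Result: 12:15

12:15


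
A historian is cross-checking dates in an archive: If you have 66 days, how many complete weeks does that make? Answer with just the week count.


Total days: 66
Days per week: 7
Division: 66 / 7 = 9 remainder 3
Complete weeks: 9
Remaining days: 3

9


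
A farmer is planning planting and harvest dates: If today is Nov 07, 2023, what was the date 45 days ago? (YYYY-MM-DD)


Start: 2023-11-07
Subtracting 45 days
Days already passed in November: 7
After going back through November: 38 more days to subtract
October 2023: 31 days, 7 remaining
September 2023 has 30 days, need 7
Result: 2023-09-23

2023-09-23


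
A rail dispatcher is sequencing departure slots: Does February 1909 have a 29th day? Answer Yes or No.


Year: 1909
Divisible by 4? 1909 / 4 = 477.25 -> No
Not divisible by 4, so NOT a leap year

No


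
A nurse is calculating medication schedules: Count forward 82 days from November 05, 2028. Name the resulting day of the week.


Start: 2028-11-05 (Sunday)
Step 1 - find target date: add 82 days
  2028-11-05 + 82 days = 2029-01-26
Step 2 - day of week:
  82 mod 7 = 5
  Sunday + 5 days -> Friday
Result: Friday (2029-01-26)

Friday


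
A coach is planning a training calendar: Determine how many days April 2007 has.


Month: April
Year: 2007
April is a 30-day month
Total: 30 days

30


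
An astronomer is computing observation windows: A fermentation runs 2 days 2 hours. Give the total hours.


Days: 2
Extra hours: 2
Hours per day: 24
Days to hours: 2 x 24 = 48
Total: 48 + 2 = 50

50


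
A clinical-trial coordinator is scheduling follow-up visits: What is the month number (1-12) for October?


Calendar month order:
9. September
10. October <--
11. November
October is month number 10

10


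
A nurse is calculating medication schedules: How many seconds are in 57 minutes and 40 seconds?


Minutes: 57
Seconds: 40
Convert minutes to seconds: 57 x 60 = 3420
Add remaining seconds: 3420 + 40 = 3460

3460


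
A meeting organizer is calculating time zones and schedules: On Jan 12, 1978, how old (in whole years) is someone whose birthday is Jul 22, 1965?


Birth: 1965-07-22
Reference: 1978-01-12
Year difference: 1978 - 1965 = 13
Has birthday (07-22) occurred by 01-12? No
Birthday not yet reached this year -> subtract 1
Age in full years: 12

12


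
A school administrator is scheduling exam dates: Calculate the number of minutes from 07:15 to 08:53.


Start time: 07:15 = 435 minutes from midnight
End time: 08:53 = 533 minutes from midnight
Difference: 533 - 435 = 98 minutes
That is 1 hours and 38 minutes

98


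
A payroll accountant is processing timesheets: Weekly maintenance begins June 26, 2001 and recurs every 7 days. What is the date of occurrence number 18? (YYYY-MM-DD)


First occurrence: 2001-06-26 (occurrence 1)
Each occurrence is 7 days after the previous.
Occurrence 18 is 17 weeks after the first.
17 weeks = 119 days
2001-06-26 + 119 days = 2001-10-23

2001-10-23


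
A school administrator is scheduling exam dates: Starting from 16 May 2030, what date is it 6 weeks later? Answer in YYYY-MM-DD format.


Start: 2030-05-16
Weeks to add: 6
Convert to days: 6 x 7 = 42 days
Add 42 days to 2030-05-16
Result: 2030-06-27

2030-06-27


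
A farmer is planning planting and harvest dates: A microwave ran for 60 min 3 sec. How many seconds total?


Minutes: 60
Extra seconds: 3
Seconds per minute: 60
Minutes to seconds: 60 x 60 = 3600
Total: 3600 + 3 = 3603

3603


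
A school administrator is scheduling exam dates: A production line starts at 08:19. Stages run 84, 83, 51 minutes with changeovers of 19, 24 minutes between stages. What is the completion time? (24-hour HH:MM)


Start: 08:19 = 499 min from midnight
  after task 1 (84 min): 09:43
  after break (19 min): 10:02
  after task 2 (83 min): 11:25
  after break (24 min): 11:49
  after task 3 (51 min): 12:40
Total elapsed: 261 minutes
End time: 12:40

12:40


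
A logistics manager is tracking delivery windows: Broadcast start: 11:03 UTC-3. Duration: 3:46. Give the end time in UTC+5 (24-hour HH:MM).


Start: 11:03 in UTC-3
Step 1 - add duration:
  minutes: 3 + 46 = 49
  hours: 11 + 3 + 0 = 14
  end in UTC-3: 14:49
Step 2 - convert UTC-3 -> UTC+5:
  offset difference: 5 - (-3) = 8 hours
  14 + (8) = 22 -> mod 24 = 22
Result: 22:49 in UTC+5

22:49


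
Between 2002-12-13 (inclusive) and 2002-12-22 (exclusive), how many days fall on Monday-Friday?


Start: 2002-12-13 (Friday)
End (exclusive): 2002-12-22 (Sunday)
Total calendar days: 9
Full weeks: 9 // 7 = 1 -> 5 weekdays
Remaining 2 days starting on Friday:
  Fri(w), Sat(-) -> 1 weekdays
Total business days: 5 + 1 = 6

6


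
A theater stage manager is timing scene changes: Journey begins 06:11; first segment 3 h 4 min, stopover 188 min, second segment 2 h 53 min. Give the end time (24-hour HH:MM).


Depart: 06:11
Leg 1: +184 min -> 09:15
Layover: +188 min -> 12:23
Leg 2: +173 min -> 15:16
Total travel: 545 minutes = 9h 5m
Arrival: 15:16

15:16


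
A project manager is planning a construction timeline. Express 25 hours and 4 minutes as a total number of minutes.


Hours: 25
Extra minutes: 4
Minutes per hour: 60
Hours to minutes: 25 x 60 = 1500
Total: 1500 + 4 = 1504

1504


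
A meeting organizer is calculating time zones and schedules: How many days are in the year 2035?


Year: 2035
Check leap year rules:
Divisible by 4? No
2035 is not a leap year
Days: 365

365


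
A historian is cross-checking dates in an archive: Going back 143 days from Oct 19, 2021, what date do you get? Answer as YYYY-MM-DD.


Start: 2021-10-19
Subtracting 143 days
Days already passed in October: 19
After going back through October: 124 more days to subtract
September 2021: 30 days, 94 remaining
August 2021: 31 days, 63 remaining
July 2021: 31 days, 32 remaining
June 2021: 30 days, 2 remaining
Result: 2021-05-29

2021-05-29


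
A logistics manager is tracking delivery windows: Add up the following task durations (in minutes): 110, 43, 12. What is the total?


Durations: 110, 43, 12
Running sum: 110
+ 43 = 153
+ 12 = 165
Total duration: 165 minutes
That is 2 hours and 45 minutes

165


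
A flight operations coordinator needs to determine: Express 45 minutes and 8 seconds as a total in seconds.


Minutes: 45
Seconds: 8
Convert minutes to seconds: 45 x 60 = 2700
Add remaining seconds: 2700 + 8 = 2708

2708


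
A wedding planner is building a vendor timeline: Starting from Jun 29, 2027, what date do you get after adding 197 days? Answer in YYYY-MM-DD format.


Start: 2027-06-29
Adding 197 days
Days remaining in June: 1
After June: 196 days still to add
July 2027: 31 days, 165 remaining
August 2027: 31 days, 134 remaining
September 2027: 30 days, 104 remaining
October 2027: 31 days, 73 remaining
Result: 2028-01-12

2028-01-12


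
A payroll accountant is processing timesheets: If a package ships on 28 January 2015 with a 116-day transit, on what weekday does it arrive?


Start: 2015-01-28 (Wednesday)
Step 1 - find target date: add 116 days
  2015-01-28 + 116 days = 2015-05-24
Step 2 - day of week:
  116 mod 7 = 4
  Wednesday + 4 days -> Sunday
Result: Sunday (2015-05-24)

Sunday


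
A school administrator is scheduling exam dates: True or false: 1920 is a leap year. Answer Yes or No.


Year: 1920
Divisible by 4? 1920 / 4 = 480.0 -> Yes
Divisible by 100? 1920 / 100 = 19.2 -> No
Divisible by 4 but not 100, so it IS a leap year

Yes


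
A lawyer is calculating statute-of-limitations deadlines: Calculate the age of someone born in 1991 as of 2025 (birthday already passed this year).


Birth year: 1991
Current year: 2025
Age = current year - birth year
Age = 2025 - 1991 = 34

34


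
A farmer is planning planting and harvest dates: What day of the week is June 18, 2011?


Date: 2011-06-18
January 1, 2011 is a Saturday
Day of year: 169
Offset from Jan 1: 168 days
168 mod 7 = 0
Result: Saturday

Saturday


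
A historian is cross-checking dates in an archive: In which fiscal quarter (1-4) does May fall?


Month: May (month 5)
Q1: January-March (months 1-3)
Q2: April-June (months 4-6)
Q3: July-September (months 7-9)
Q4: October-December (months 10-12)
Month 5 falls in Q2

2


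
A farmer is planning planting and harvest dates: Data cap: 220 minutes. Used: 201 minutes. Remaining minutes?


Total budget: 220 minutes
Time used: 201 minutes
Remaining: 220 - 201 = 19 minutes
Percent used: 91.4%
Percent remaining: 8.6%

19


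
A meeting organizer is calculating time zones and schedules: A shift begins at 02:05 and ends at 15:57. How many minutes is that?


Start time: 02:05 = 125 minutes from midnight
End time: 15:57 = 957 minutes from midnight
Difference: 957 - 125 = 832 minutes
That is 13 hours and 52 minutes

832


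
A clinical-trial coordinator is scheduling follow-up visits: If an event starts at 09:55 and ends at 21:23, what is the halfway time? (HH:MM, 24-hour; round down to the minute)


Start time: 09:55 = 595 minutes from midnight
End time: 21:23 = 1283 minutes from midnight
Sum: 595 + 1283 = 1878
Midpoint: 1878 / 2 = 939 minutes
Convert: 939 / 60 = 15 hours, 39 minutes
Result: 15:39

15:39


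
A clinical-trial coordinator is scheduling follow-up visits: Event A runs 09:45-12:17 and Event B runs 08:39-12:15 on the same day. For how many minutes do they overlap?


Interval A: [585, 737] minutes from midnight
Interval B: [519, 735] minutes from midnight
Overlap start = max(585, 519) = 585
Overlap end = min(737, 735) = 735
Overlap = 735 - 585 = 150 minutes

150


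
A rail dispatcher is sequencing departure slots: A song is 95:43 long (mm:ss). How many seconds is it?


Minutes: 95
Extra seconds: 43
Seconds per minute: 60
Minutes to seconds: 95 x 60 = 5700
Total: 5700 + 43 = 5743

5743


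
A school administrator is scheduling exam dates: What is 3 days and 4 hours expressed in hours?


Days: 3
Extra hours: 4
Hours per day: 24
Days to hours: 3 x 24 = 72
Total: 72 + 4 = 76

76


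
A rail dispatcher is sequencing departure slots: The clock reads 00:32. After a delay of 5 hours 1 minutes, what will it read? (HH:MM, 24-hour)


Start time: 00:32
Adding: 5 hours 1 minutes
Minutes: 32 + 1 = 33
Hours: 0 + 5 + 0 = 5
Result: 05:33

05:33


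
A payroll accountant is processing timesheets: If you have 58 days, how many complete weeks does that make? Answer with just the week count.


Total days: 58
Days per week: 7
Division: 58 / 7 = 8 remainder 2
Complete weeks: 8
Remaining days: 2

8


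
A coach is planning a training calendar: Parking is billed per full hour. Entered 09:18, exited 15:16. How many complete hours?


Start: 09:18
End: 15:16
Hour difference: 15 - 9 = 6 hours
Minute difference: 16 - 18 = -2 minutes
Total minutes: 358
Complete hours: 358 / 60 = 5 (remainder 58)

5


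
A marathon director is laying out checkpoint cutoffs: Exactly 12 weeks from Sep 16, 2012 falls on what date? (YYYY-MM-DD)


Start: 2012-09-16
Weeks to add: 12
Convert to days: 12 x 7 = 84 days
Add 84 days to 2012-09-16
Result: 2012-12-09

2012-12-09


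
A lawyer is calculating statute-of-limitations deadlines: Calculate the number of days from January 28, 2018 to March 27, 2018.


Start date: 2018-01-28
End date: 2018-03-27
Jan 2018: +4 days
Feb 2018: +28 days
Mar 2018: +26 days
Total: 58 days

58


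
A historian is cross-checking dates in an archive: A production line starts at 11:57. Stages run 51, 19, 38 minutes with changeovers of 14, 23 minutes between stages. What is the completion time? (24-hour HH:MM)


Start: 11:57 = 717 min from midnight
  after task 1 (51 min): 12:48
  after break (14 min): 13:02
  after task 2 (19 min): 13:21
  after break (23 min): 13:44
  after task 3 (38 min): 14:22
Total elapsed: 145 minutes
End time: 14:22

14:22


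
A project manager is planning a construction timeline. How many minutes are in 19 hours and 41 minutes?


Hours: 19
Minutes: 41
Convert hours to minutes: 19 x 60 = 1140
Add remaining minutes: 1140 + 41 = 1181

1181


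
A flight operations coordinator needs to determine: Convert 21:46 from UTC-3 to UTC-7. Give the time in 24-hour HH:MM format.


Local time: 21:46 at UTC-3 (offset -3h)
Target zone: UTC-7 (offset -7h)
Difference: -7 - (-3) = -4 hours
Calculation: 21 + (-4) = 17
Result: 17:46

17:46


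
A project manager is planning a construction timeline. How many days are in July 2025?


Month: July
Year: 2025
July is a 31-day month
Total: 31 days

31


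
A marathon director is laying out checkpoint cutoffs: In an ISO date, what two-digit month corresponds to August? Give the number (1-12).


Calendar month order:
7. July
8. August <--
9. September
August is month number 8

8


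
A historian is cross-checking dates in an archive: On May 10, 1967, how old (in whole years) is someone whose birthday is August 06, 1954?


Birth: 1954-08-06
Reference: 1967-05-10
Year difference: 1967 - 1954 = 13
Has birthday (08-06) occurred by 05-10? No
Birthday not yet reached this year -> subtract 1
Age in full years: 12

12


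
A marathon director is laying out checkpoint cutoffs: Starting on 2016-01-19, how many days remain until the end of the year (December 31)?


Start: January 19, 2016
End: December 31, 2016
Days left in January: 12
February: 29
March: 31
April: 30
May: 31
... plus remaining months
Sum of remaining months: 335
Total: 12 + 335 = 347

347


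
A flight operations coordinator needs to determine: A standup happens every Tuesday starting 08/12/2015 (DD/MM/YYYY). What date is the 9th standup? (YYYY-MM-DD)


First occurrence: 2015-12-08 (occurrence 1)
Each occurrence is 7 days after the previous.
Occurrence 9 is 8 weeks after the first.
8 weeks = 56 days
2015-12-08 + 56 days = 2016-02-02

2016-02-02


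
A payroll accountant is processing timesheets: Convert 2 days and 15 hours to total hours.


Days: 2
Extra hours: 15
Hours per day: 24
Days to hours: 2 x 24 = 48
Total: 48 + 15 = 63

63


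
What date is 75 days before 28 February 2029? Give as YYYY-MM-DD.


Start: 2029-02-28
Subtracting 75 days
Days already passed in February: 28
After going back through February: 47 more days to subtract
January 2029: 31 days, 16 remaining
December 2028 has 31 days, need 16
Result: 2028-12-15

2028-12-15


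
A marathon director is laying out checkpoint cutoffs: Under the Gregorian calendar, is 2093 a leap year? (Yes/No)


Year: 2093
Divisible by 4? 2093 / 4 = 523.25 -> No
Not divisible by 4, so NOT a leap year

No


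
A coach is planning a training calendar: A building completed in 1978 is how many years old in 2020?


Birth year: 1978
Current year: 2020
Age = current year - birth year
Age = 2020 - 1978 = 42

42


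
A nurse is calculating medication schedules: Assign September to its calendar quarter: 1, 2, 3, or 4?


Month: September (month 9)
Q1: January-March (months 1-3)
Q2: April-June (months 4-6)
Q3: July-September (months 7-9)
Q4: October-December (months 10-12)
Month 9 falls in Q3

3


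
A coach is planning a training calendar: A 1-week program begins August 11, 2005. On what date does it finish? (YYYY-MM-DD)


Start: 2005-08-11
Weeks to add: 1
Convert to days: 1 x 7 = 7 days
Add 7 days to 2005-08-11
Result: 2005-08-18

2005-08-18


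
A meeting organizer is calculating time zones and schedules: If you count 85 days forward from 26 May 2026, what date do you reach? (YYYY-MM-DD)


Start: 2026-05-26
Adding 85 days
Days remaining in May: 5
After May: 80 days still to add
June 2026: 30 days, 50 remaining
July 2026: 31 days, 19 remaining
August 2026 has 31 days, need 19
Result: 2026-08-19

2026-08-19


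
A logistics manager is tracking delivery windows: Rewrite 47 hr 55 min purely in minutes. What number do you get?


Hours: 47
Extra minutes: 55
Minutes per hour: 60
Hours to minutes: 47 x 60 = 2820
Total: 2820 + 55 = 2875

2875


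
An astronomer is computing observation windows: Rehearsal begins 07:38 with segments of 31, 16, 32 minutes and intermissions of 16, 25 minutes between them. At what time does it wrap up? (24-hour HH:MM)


Start: 07:38 = 458 min from midnight
  after task 1 (31 min): 08:09
  after break (16 min): 08:25
  after task 2 (16 min): 08:41
  after break (25 min): 09:06
  after task 3 (32 min): 09:38
Total elapsed: 120 minutes
End time: 09:38

09:38
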